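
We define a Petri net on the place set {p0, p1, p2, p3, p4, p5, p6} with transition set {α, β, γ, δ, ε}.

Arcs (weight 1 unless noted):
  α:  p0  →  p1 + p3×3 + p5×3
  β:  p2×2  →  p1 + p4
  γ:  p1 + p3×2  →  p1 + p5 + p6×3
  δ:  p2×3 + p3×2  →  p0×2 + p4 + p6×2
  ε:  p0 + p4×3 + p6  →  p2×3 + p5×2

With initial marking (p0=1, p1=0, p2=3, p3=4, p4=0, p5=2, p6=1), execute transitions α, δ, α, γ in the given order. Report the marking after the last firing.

(p0=1, p1=2, p2=0, p3=6, p4=1, p5=9, p6=6)

step 1: fire α:  (p0=1, p1=0, p2=3, p3=4, p4=0, p5=2, p6=1) → (p0=0, p1=1, p2=3, p3=7, p4=0, p5=5, p6=1)
step 2: fire δ:  (p0=0, p1=1, p2=3, p3=7, p4=0, p5=5, p6=1) → (p0=2, p1=1, p2=0, p3=5, p4=1, p5=5, p6=3)
step 3: fire α:  (p0=2, p1=1, p2=0, p3=5, p4=1, p5=5, p6=3) → (p0=1, p1=2, p2=0, p3=8, p4=1, p5=8, p6=3)
step 4: fire γ:  (p0=1, p1=2, p2=0, p3=8, p4=1, p5=8, p6=3) → (p0=1, p1=2, p2=0, p3=6, p4=1, p5=9, p6=6)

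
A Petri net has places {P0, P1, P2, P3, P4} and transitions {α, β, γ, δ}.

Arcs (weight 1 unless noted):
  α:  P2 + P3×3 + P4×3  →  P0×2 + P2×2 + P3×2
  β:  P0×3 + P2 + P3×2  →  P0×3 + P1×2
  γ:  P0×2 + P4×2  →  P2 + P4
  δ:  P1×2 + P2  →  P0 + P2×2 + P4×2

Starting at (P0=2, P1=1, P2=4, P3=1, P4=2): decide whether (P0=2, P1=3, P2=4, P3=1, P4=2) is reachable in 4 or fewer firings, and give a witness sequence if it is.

NO — not reachable within 4 firings

depth 0: 1 marking
depth 1: 2 markings reached so far
depth 2: 2 markings reached so far
(frontier empty at depth 2; search complete)
target is not among the 2 markings reachable within 4 steps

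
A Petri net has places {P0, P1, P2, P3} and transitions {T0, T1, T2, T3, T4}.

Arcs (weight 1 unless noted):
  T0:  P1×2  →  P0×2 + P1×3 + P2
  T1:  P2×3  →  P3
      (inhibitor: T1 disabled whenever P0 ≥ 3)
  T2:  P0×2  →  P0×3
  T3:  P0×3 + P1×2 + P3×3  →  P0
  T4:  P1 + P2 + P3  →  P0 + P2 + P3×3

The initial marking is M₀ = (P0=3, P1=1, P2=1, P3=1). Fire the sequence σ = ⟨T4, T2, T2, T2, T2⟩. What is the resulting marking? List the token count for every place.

(P0=8, P1=0, P2=1, P3=3)

step 1: fire T4:  (P0=3, P1=1, P2=1, P3=1) → (P0=4, P1=0, P2=1, P3=3)
step 2: fire T2:  (P0=4, P1=0, P2=1, P3=3) → (P0=5, P1=0, P2=1, P3=3)
step 3: fire T2:  (P0=5, P1=0, P2=1, P3=3) → (P0=6, P1=0, P2=1, P3=3)
step 4: fire T2:  (P0=6, P1=0, P2=1, P3=3) → (P0=7, P1=0, P2=1, P3=3)
step 5: fire T2:  (P0=7, P1=0, P2=1, P3=3) → (P0=8, P1=0, P2=1, P3=3)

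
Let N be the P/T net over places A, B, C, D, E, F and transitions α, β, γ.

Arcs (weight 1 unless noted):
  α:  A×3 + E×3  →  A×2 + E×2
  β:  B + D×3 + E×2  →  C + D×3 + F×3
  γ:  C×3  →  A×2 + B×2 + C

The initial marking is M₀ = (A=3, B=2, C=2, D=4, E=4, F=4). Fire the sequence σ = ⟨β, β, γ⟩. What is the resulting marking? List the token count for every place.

step 1: fire β:  (A=3, B=2, C=2, D=4, E=4, F=4) → (A=3, B=1, C=3, D=4, E=2, F=7)
step 2: fire β:  (A=3, B=1, C=3, D=4, E=2, F=7) → (A=3, B=0, C=4, D=4, E=0, F=10)
step 3: fire γ:  (A=3, B=0, C=4, D=4, E=0, F=10) → (A=5, B=2, C=2, D=4, E=0, F=10)

(A=5, B=2, C=2, D=4, E=0, F=10)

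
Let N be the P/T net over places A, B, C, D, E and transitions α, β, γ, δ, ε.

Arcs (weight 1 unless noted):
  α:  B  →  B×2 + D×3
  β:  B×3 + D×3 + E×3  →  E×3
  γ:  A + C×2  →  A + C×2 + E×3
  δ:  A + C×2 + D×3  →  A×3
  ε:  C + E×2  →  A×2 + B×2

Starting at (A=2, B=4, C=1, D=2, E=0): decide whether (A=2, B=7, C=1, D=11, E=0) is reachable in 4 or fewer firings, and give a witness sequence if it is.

YES — reachable via ⟨α, α, α⟩ (3 firings)

step 1: fire α:  (A=2, B=4, C=1, D=2, E=0) → (A=2, B=5, C=1, D=5, E=0)
step 2: fire α:  (A=2, B=5, C=1, D=5, E=0) → (A=2, B=6, C=1, D=8, E=0)
step 3: fire α:  (A=2, B=6, C=1, D=8, E=0) → (A=2, B=7, C=1, D=11, E=0)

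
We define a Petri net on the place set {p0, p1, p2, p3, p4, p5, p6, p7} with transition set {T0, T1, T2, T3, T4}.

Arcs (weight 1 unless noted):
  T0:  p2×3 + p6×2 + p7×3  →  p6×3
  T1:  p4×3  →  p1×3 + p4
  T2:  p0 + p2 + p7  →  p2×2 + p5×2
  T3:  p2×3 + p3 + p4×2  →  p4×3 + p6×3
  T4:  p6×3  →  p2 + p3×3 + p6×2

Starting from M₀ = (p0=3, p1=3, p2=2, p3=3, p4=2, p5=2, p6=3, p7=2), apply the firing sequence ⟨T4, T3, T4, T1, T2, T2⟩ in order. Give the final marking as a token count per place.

step 1: fire T4:  (p0=3, p1=3, p2=2, p3=3, p4=2, p5=2, p6=3, p7=2) → (p0=3, p1=3, p2=3, p3=6, p4=2, p5=2, p6=2, p7=2)
step 2: fire T3:  (p0=3, p1=3, p2=3, p3=6, p4=2, p5=2, p6=2, p7=2) → (p0=3, p1=3, p2=0, p3=5, p4=3, p5=2, p6=5, p7=2)
step 3: fire T4:  (p0=3, p1=3, p2=0, p3=5, p4=3, p5=2, p6=5, p7=2) → (p0=3, p1=3, p2=1, p3=8, p4=3, p5=2, p6=4, p7=2)
step 4: fire T1:  (p0=3, p1=3, p2=1, p3=8, p4=3, p5=2, p6=4, p7=2) → (p0=3, p1=6, p2=1, p3=8, p4=1, p5=2, p6=4, p7=2)
step 5: fire T2:  (p0=3, p1=6, p2=1, p3=8, p4=1, p5=2, p6=4, p7=2) → (p0=2, p1=6, p2=2, p3=8, p4=1, p5=4, p6=4, p7=1)
step 6: fire T2:  (p0=2, p1=6, p2=2, p3=8, p4=1, p5=4, p6=4, p7=1) → (p0=1, p1=6, p2=3, p3=8, p4=1, p5=6, p6=4, p7=0)

(p0=1, p1=6, p2=3, p3=8, p4=1, p5=6, p6=4, p7=0)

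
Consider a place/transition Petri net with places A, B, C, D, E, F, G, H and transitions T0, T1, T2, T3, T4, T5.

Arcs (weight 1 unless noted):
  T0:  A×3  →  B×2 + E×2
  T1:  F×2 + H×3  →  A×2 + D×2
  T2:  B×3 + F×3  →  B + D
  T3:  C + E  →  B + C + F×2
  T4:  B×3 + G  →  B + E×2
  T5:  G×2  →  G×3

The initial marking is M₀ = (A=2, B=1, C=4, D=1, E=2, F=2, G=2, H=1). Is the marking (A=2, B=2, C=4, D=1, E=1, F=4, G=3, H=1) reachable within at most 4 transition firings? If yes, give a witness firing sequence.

step 1: fire T3:  (A=2, B=1, C=4, D=1, E=2, F=2, G=2, H=1) → (A=2, B=2, C=4, D=1, E=1, F=4, G=2, H=1)
step 2: fire T5:  (A=2, B=2, C=4, D=1, E=1, F=4, G=2, H=1) → (A=2, B=2, C=4, D=1, E=1, F=4, G=3, H=1)

YES — reachable via ⟨T3, T5⟩ (2 firings)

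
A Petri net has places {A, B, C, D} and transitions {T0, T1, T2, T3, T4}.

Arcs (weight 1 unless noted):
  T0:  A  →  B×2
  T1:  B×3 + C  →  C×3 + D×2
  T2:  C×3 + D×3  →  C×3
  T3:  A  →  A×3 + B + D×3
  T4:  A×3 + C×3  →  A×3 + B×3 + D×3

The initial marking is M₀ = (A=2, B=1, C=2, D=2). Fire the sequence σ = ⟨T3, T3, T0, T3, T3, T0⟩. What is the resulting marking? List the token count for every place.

(A=8, B=9, C=2, D=14)

step 1: fire T3:  (A=2, B=1, C=2, D=2) → (A=4, B=2, C=2, D=5)
step 2: fire T3:  (A=4, B=2, C=2, D=5) → (A=6, B=3, C=2, D=8)
step 3: fire T0:  (A=6, B=3, C=2, D=8) → (A=5, B=5, C=2, D=8)
step 4: fire T3:  (A=5, B=5, C=2, D=8) → (A=7, B=6, C=2, D=11)
step 5: fire T3:  (A=7, B=6, C=2, D=11) → (A=9, B=7, C=2, D=14)
step 6: fire T0:  (A=9, B=7, C=2, D=14) → (A=8, B=9, C=2, D=14)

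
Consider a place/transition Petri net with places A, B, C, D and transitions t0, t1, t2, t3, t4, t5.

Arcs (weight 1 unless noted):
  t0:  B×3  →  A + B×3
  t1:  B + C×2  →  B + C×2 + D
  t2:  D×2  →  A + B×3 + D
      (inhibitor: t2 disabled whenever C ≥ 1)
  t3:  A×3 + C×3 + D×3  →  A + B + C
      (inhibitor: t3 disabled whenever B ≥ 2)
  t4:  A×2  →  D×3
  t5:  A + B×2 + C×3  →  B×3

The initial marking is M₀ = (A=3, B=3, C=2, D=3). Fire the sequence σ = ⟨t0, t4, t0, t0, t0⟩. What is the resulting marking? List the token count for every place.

(A=5, B=3, C=2, D=6)

step 1: fire t0:  (A=3, B=3, C=2, D=3) → (A=4, B=3, C=2, D=3)
step 2: fire t4:  (A=4, B=3, C=2, D=3) → (A=2, B=3, C=2, D=6)
step 3: fire t0:  (A=2, B=3, C=2, D=6) → (A=3, B=3, C=2, D=6)
step 4: fire t0:  (A=3, B=3, C=2, D=6) → (A=4, B=3, C=2, D=6)
step 5: fire t0:  (A=4, B=3, C=2, D=6) → (A=5, B=3, C=2, D=6)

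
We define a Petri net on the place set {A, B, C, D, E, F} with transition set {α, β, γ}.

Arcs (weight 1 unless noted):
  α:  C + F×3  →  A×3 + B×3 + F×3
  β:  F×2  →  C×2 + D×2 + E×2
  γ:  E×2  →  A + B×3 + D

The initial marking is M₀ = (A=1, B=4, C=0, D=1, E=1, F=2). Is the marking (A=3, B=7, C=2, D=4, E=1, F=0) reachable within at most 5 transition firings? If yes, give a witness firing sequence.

NO — not reachable within 5 firings

depth 0: 1 marking
depth 1: 2 markings reached so far
depth 2: 3 markings reached so far
depth 3: 3 markings reached so far
(frontier empty at depth 3; search complete)
target is not among the 3 markings reachable within 5 steps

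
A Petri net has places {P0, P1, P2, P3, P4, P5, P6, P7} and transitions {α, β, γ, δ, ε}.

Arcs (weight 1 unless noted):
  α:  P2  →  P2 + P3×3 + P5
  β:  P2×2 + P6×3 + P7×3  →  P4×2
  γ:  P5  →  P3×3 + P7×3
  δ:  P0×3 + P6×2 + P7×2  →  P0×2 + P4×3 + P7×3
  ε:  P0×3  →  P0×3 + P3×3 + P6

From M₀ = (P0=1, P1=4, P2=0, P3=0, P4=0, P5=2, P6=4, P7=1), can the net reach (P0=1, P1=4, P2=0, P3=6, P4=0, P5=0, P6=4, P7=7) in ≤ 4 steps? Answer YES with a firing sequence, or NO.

YES — reachable via ⟨γ, γ⟩ (2 firings)

step 1: fire γ:  (P0=1, P1=4, P2=0, P3=0, P4=0, P5=2, P6=4, P7=1) → (P0=1, P1=4, P2=0, P3=3, P4=0, P5=1, P6=4, P7=4)
step 2: fire γ:  (P0=1, P1=4, P2=0, P3=3, P4=0, P5=1, P6=4, P7=4) → (P0=1, P1=4, P2=0, P3=6, P4=0, P5=0, P6=4, P7=7)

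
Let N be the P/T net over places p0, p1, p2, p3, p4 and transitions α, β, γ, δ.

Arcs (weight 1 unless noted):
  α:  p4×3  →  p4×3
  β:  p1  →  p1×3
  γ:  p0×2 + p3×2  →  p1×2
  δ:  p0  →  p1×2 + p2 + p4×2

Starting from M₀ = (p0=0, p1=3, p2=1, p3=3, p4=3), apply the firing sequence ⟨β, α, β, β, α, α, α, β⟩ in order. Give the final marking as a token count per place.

step 1: fire β:  (p0=0, p1=3, p2=1, p3=3, p4=3) → (p0=0, p1=5, p2=1, p3=3, p4=3)
step 2: fire α:  (p0=0, p1=5, p2=1, p3=3, p4=3) → (p0=0, p1=5, p2=1, p3=3, p4=3)
step 3: fire β:  (p0=0, p1=5, p2=1, p3=3, p4=3) → (p0=0, p1=7, p2=1, p3=3, p4=3)
step 4: fire β:  (p0=0, p1=7, p2=1, p3=3, p4=3) → (p0=0, p1=9, p2=1, p3=3, p4=3)
step 5: fire α:  (p0=0, p1=9, p2=1, p3=3, p4=3) → (p0=0, p1=9, p2=1, p3=3, p4=3)
step 6: fire α:  (p0=0, p1=9, p2=1, p3=3, p4=3) → (p0=0, p1=9, p2=1, p3=3, p4=3)
step 7: fire α:  (p0=0, p1=9, p2=1, p3=3, p4=3) → (p0=0, p1=9, p2=1, p3=3, p4=3)
step 8: fire β:  (p0=0, p1=9, p2=1, p3=3, p4=3) → (p0=0, p1=11, p2=1, p3=3, p4=3)

(p0=0, p1=11, p2=1, p3=3, p4=3)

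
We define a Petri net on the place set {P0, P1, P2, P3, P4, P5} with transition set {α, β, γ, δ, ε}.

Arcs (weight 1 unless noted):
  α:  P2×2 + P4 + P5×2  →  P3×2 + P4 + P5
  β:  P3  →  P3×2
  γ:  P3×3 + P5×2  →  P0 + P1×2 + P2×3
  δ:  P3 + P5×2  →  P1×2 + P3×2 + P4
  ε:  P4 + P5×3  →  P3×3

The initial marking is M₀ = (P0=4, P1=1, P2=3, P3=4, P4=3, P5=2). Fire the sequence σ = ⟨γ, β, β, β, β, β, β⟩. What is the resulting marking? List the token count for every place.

step 1: fire γ:  (P0=4, P1=1, P2=3, P3=4, P4=3, P5=2) → (P0=5, P1=3, P2=6, P3=1, P4=3, P5=0)
step 2: fire β:  (P0=5, P1=3, P2=6, P3=1, P4=3, P5=0) → (P0=5, P1=3, P2=6, P3=2, P4=3, P5=0)
step 3: fire β:  (P0=5, P1=3, P2=6, P3=2, P4=3, P5=0) → (P0=5, P1=3, P2=6, P3=3, P4=3, P5=0)
step 4: fire β:  (P0=5, P1=3, P2=6, P3=3, P4=3, P5=0) → (P0=5, P1=3, P2=6, P3=4, P4=3, P5=0)
step 5: fire β:  (P0=5, P1=3, P2=6, P3=4, P4=3, P5=0) → (P0=5, P1=3, P2=6, P3=5, P4=3, P5=0)
step 6: fire β:  (P0=5, P1=3, P2=6, P3=5, P4=3, P5=0) → (P0=5, P1=3, P2=6, P3=6, P4=3, P5=0)
step 7: fire β:  (P0=5, P1=3, P2=6, P3=6, P4=3, P5=0) → (P0=5, P1=3, P2=6, P3=7, P4=3, P5=0)

(P0=5, P1=3, P2=6, P3=7, P4=3, P5=0)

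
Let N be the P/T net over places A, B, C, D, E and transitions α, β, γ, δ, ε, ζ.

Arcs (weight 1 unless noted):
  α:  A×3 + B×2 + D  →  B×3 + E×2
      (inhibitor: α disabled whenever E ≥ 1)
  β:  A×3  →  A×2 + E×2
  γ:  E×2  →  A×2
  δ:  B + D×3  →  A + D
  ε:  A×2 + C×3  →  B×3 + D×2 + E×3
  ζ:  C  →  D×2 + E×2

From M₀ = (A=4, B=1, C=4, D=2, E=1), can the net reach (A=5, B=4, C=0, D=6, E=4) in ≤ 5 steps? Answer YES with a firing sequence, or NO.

YES — reachable via ⟨β, γ, ε, γ, ζ⟩ (5 firings)

step 1: fire β:  (A=4, B=1, C=4, D=2, E=1) → (A=3, B=1, C=4, D=2, E=3)
step 2: fire γ:  (A=3, B=1, C=4, D=2, E=3) → (A=5, B=1, C=4, D=2, E=1)
step 3: fire ε:  (A=5, B=1, C=4, D=2, E=1) → (A=3, B=4, C=1, D=4, E=4)
step 4: fire γ:  (A=3, B=4, C=1, D=4, E=4) → (A=5, B=4, C=1, D=4, E=2)
step 5: fire ζ:  (A=5, B=4, C=1, D=4, E=2) → (A=5, B=4, C=0, D=6, E=4)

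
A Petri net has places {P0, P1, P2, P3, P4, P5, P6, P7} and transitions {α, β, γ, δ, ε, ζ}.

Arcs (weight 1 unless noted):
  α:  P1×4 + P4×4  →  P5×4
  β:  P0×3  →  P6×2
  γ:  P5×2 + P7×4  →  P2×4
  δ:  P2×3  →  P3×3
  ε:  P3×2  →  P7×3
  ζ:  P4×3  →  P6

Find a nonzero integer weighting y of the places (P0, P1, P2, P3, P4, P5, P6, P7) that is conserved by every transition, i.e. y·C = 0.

Incidence matrix C (rows=places, cols=transitions):
        α    β    γ    δ    ε    ζ
   P0   0   -3    0    0    0    0
   P1  -4    0    0    0    0    0
   P2   0    0    4   -3    0    0
   P3   0    0    0    3   -2    0
   P4  -4    0    0    0    0   -3
   P5   4    0   -2    0    0    0
   P6   0    2    0    0    0    1
   P7   0    0   -4    0    3    0

Candidate y = [2, -1, 0, 0, 1, 0, 3, 0]; check y·C column-wise:
  col α: 2·0 + -1·-4 + 1·-4 + 0·4 + 3·0 = 0
  col β: 2·-3 + -1·0 + 1·0 + 3·2 = 0
  col γ: 2·0 + -1·0 + 0·4 + 1·0 + 0·-2 + 3·0 + 0·-4 = 0
  col δ: 2·0 + -1·0 + 0·-3 + 0·3 + 1·0 + 3·0 = 0
  col ε: 2·0 + -1·0 + 0·-2 + 1·0 + 3·0 + 0·3 = 0
  col ζ: 2·0 + -1·0 + 1·-3 + 3·1 = 0

y = (P0:2, P1:-1, P2:0, P3:0, P4:1, P5:0, P6:3, P7:0)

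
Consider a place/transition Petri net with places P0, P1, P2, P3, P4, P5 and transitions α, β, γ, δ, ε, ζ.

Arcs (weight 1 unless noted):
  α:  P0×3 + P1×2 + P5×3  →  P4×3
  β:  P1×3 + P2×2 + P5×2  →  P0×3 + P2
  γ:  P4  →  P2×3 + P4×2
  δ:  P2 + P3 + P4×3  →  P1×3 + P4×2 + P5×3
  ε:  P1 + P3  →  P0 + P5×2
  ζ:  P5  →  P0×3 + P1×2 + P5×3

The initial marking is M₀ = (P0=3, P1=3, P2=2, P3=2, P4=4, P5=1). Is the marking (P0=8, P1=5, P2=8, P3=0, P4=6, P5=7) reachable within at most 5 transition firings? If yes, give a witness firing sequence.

depth 0: 1 marking
depth 1: 5 markings reached so far
depth 2: 19 markings reached so far
depth 3: 48 markings reached so far
depth 4: 100 markings reached so far
depth 5: 184 markings reached so far
target is not among the 184 markings reachable within 5 steps

NO — not reachable within 5 firings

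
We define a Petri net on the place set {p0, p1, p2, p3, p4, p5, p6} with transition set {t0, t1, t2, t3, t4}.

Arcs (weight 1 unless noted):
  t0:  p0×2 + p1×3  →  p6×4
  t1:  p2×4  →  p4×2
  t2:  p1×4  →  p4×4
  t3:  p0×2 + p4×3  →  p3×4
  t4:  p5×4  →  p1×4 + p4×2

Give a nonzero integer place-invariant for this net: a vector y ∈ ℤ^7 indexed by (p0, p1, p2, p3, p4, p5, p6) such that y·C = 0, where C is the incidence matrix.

Incidence matrix C (rows=places, cols=transitions):
       t0   t1   t2   t3   t4
   p0  -2    0    0   -2    0
   p1  -3    0   -4    0    4
   p2   0   -4    0    0    0
   p3   0    0    0    4    0
   p4   0    2    4   -3    2
   p5   0    0    0    0   -4
   p6   4    0    0    0    0

Candidate y = [3, -2, -1, 0, -2, -3, 0]; check y·C column-wise:
  col t0: 3·-2 + -2·-3 + -1·0 + -2·0 + -3·0 + 0·4 = 0
  col t1: 3·0 + -2·0 + -1·-4 + -2·2 + -3·0 = 0
  col t2: 3·0 + -2·-4 + -1·0 + -2·4 + -3·0 = 0
  col t3: 3·-2 + -2·0 + -1·0 + 0·4 + -2·-3 + -3·0 = 0
  col t4: 3·0 + -2·4 + -1·0 + -2·2 + -3·-4 = 0

y = (p0:3, p1:-2, p2:-1, p3:0, p4:-2, p5:-3, p6:0)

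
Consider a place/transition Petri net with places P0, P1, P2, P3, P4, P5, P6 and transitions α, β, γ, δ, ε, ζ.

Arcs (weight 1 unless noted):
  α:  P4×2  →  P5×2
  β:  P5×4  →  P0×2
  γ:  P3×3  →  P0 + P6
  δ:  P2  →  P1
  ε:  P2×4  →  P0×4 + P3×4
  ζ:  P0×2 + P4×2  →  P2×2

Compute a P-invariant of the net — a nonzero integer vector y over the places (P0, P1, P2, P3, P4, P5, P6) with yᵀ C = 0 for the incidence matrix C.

Incidence matrix C (rows=places, cols=transitions):
        α    β    γ    δ    ε    ζ
   P0   0    2    1    0    4   -2
   P1   0    0    0    1    0    0
   P2   0    0    0   -1   -4    2
   P3   0    0   -3    0    4    0
   P4  -2    0    0    0    0   -2
   P5   2   -4    0    0    0    0
   P6   0    0    1    0    0    0

Candidate y = [2, 3, 3, 1, 1, 1, 1]; check y·C column-wise:
  col α: 2·0 + 3·0 + 3·0 + 1·0 + 1·-2 + 1·2 + 1·0 = 0
  col β: 2·2 + 3·0 + 3·0 + 1·0 + 1·0 + 1·-4 + 1·0 = 0
  col γ: 2·1 + 3·0 + 3·0 + 1·-3 + 1·0 + 1·0 + 1·1 = 0
  col δ: 2·0 + 3·1 + 3·-1 + 1·0 + 1·0 + 1·0 + 1·0 = 0
  col ε: 2·4 + 3·0 + 3·-4 + 1·4 + 1·0 + 1·0 + 1·0 = 0
  col ζ: 2·-2 + 3·0 + 3·2 + 1·0 + 1·-2 + 1·0 + 1·0 = 0

y = (P0:2, P1:3, P2:3, P3:1, P4:1, P5:1, P6:1)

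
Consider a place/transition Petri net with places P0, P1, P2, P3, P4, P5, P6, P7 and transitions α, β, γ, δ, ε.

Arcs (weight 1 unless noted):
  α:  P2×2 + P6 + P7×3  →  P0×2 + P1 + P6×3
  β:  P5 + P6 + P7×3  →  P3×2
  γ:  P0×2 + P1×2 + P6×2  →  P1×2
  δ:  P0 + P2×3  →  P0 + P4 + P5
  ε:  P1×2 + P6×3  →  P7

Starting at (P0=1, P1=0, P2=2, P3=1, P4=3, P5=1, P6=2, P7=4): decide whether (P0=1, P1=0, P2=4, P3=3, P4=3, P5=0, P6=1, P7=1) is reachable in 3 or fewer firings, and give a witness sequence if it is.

depth 0: 1 marking
depth 1: 3 markings reached so far
depth 2: 3 markings reached so far
(frontier empty at depth 2; search complete)
target is not among the 3 markings reachable within 3 steps

NO — not reachable within 3 firings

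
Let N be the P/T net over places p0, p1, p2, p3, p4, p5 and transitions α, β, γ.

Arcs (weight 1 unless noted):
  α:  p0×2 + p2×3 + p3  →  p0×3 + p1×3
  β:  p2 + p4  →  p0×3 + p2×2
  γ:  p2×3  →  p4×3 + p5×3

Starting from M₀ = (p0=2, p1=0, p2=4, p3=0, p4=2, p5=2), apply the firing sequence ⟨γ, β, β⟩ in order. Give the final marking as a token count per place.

(p0=8, p1=0, p2=3, p3=0, p4=3, p5=5)

step 1: fire γ:  (p0=2, p1=0, p2=4, p3=0, p4=2, p5=2) → (p0=2, p1=0, p2=1, p3=0, p4=5, p5=5)
step 2: fire β:  (p0=2, p1=0, p2=1, p3=0, p4=5, p5=5) → (p0=5, p1=0, p2=2, p3=0, p4=4, p5=5)
step 3: fire β:  (p0=5, p1=0, p2=2, p3=0, p4=4, p5=5) → (p0=8, p1=0, p2=3, p3=0, p4=3, p5=5)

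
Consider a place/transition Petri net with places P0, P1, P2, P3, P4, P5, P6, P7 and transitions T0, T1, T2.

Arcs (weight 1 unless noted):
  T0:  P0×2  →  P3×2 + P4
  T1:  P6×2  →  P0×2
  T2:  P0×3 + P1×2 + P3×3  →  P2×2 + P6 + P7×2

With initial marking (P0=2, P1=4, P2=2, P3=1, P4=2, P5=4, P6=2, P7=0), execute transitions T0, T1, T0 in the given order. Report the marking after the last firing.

step 1: fire T0:  (P0=2, P1=4, P2=2, P3=1, P4=2, P5=4, P6=2, P7=0) → (P0=0, P1=4, P2=2, P3=3, P4=3, P5=4, P6=2, P7=0)
step 2: fire T1:  (P0=0, P1=4, P2=2, P3=3, P4=3, P5=4, P6=2, P7=0) → (P0=2, P1=4, P2=2, P3=3, P4=3, P5=4, P6=0, P7=0)
step 3: fire T0:  (P0=2, P1=4, P2=2, P3=3, P4=3, P5=4, P6=0, P7=0) → (P0=0, P1=4, P2=2, P3=5, P4=4, P5=4, P6=0, P7=0)

(P0=0, P1=4, P2=2, P3=5, P4=4, P5=4, P6=0, P7=0)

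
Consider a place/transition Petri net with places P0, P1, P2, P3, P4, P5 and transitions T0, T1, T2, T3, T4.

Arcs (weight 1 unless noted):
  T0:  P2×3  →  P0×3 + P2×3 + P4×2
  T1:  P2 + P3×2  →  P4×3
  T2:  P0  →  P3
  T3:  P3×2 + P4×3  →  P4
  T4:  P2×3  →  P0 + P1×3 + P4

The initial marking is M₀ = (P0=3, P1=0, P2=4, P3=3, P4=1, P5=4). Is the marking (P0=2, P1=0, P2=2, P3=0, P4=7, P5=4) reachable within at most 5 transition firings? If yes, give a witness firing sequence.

step 1: fire T1:  (P0=3, P1=0, P2=4, P3=3, P4=1, P5=4) → (P0=3, P1=0, P2=3, P3=1, P4=4, P5=4)
step 2: fire T2:  (P0=3, P1=0, P2=3, P3=1, P4=4, P5=4) → (P0=2, P1=0, P2=3, P3=2, P4=4, P5=4)
step 3: fire T1:  (P0=2, P1=0, P2=3, P3=2, P4=4, P5=4) → (P0=2, P1=0, P2=2, P3=0, P4=7, P5=4)

YES — reachable via ⟨T1, T2, T1⟩ (3 firings)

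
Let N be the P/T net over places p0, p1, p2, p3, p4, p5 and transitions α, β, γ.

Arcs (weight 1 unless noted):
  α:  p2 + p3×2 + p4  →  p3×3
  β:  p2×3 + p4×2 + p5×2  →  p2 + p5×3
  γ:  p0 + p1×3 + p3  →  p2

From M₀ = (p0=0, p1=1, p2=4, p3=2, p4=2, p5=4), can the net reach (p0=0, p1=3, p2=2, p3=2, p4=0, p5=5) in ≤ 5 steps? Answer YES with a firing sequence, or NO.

depth 0: 1 marking
depth 1: 3 markings reached so far
depth 2: 4 markings reached so far
depth 3: 4 markings reached so far
(frontier empty at depth 3; search complete)
target is not among the 4 markings reachable within 5 steps

NO — not reachable within 5 firings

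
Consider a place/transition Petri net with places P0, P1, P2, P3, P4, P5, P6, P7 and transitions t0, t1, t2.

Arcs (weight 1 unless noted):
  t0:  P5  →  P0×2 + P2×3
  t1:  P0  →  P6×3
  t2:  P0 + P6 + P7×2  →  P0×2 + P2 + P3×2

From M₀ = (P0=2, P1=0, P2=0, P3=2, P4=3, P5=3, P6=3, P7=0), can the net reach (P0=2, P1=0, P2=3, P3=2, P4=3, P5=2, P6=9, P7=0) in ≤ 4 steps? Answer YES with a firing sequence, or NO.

step 1: fire t0:  (P0=2, P1=0, P2=0, P3=2, P4=3, P5=3, P6=3, P7=0) → (P0=4, P1=0, P2=3, P3=2, P4=3, P5=2, P6=3, P7=0)
step 2: fire t1:  (P0=4, P1=0, P2=3, P3=2, P4=3, P5=2, P6=3, P7=0) → (P0=3, P1=0, P2=3, P3=2, P4=3, P5=2, P6=6, P7=0)
step 3: fire t1:  (P0=3, P1=0, P2=3, P3=2, P4=3, P5=2, P6=6, P7=0) → (P0=2, P1=0, P2=3, P3=2, P4=3, P5=2, P6=9, P7=0)

YES — reachable via ⟨t0, t1, t1⟩ (3 firings)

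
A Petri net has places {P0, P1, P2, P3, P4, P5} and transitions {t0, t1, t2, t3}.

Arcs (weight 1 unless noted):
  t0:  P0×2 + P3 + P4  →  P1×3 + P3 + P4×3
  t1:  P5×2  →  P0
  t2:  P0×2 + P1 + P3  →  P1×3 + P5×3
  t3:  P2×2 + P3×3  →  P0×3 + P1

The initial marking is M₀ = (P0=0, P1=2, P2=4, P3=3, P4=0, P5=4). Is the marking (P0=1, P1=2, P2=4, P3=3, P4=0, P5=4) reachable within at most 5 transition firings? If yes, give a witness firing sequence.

depth 0: 1 marking
depth 1: 3 markings reached so far
depth 2: 5 markings reached so far
depth 3: 7 markings reached so far
depth 4: 8 markings reached so far
depth 5: 8 markings reached so far
(frontier empty at depth 5; search complete)
target is not among the 8 markings reachable within 5 steps

NO — not reachable within 5 firings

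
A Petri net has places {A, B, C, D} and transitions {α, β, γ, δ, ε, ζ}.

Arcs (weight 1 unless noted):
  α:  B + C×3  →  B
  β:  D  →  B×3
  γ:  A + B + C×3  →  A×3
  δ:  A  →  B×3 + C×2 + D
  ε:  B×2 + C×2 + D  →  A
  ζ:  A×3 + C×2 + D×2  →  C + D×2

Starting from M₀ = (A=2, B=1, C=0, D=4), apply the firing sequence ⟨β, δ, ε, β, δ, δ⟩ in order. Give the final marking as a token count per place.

(A=0, B=14, C=4, D=4)

step 1: fire β:  (A=2, B=1, C=0, D=4) → (A=2, B=4, C=0, D=3)
step 2: fire δ:  (A=2, B=4, C=0, D=3) → (A=1, B=7, C=2, D=4)
step 3: fire ε:  (A=1, B=7, C=2, D=4) → (A=2, B=5, C=0, D=3)
step 4: fire β:  (A=2, B=5, C=0, D=3) → (A=2, B=8, C=0, D=2)
step 5: fire δ:  (A=2, B=8, C=0, D=2) → (A=1, B=11, C=2, D=3)
step 6: fire δ:  (A=1, B=11, C=2, D=3) → (A=0, B=14, C=4, D=4)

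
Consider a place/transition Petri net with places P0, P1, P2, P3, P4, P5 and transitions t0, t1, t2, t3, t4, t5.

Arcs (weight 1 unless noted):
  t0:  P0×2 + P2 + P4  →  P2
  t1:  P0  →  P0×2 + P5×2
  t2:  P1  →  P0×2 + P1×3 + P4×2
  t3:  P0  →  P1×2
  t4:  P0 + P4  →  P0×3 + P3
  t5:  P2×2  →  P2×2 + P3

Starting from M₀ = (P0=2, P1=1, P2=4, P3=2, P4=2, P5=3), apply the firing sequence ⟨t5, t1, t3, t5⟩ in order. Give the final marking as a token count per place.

(P0=2, P1=3, P2=4, P3=4, P4=2, P5=5)

step 1: fire t5:  (P0=2, P1=1, P2=4, P3=2, P4=2, P5=3) → (P0=2, P1=1, P2=4, P3=3, P4=2, P5=3)
step 2: fire t1:  (P0=2, P1=1, P2=4, P3=3, P4=2, P5=3) → (P0=3, P1=1, P2=4, P3=3, P4=2, P5=5)
step 3: fire t3:  (P0=3, P1=1, P2=4, P3=3, P4=2, P5=5) → (P0=2, P1=3, P2=4, P3=3, P4=2, P5=5)
step 4: fire t5:  (P0=2, P1=3, P2=4, P3=3, P4=2, P5=5) → (P0=2, P1=3, P2=4, P3=4, P4=2, P5=5)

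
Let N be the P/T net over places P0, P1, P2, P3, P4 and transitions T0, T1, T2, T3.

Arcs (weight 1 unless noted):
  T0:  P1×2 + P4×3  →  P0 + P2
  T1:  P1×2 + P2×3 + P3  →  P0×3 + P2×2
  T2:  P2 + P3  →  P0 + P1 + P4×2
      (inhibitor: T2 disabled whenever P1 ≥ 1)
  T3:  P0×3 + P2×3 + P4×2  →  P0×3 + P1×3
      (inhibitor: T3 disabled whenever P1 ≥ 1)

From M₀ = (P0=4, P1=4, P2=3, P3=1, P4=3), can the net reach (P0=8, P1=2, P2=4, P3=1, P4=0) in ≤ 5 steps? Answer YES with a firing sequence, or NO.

NO — not reachable within 5 firings

depth 0: 1 marking
depth 1: 3 markings reached so far
depth 2: 4 markings reached so far
depth 3: 4 markings reached so far
(frontier empty at depth 3; search complete)
target is not among the 4 markings reachable within 5 steps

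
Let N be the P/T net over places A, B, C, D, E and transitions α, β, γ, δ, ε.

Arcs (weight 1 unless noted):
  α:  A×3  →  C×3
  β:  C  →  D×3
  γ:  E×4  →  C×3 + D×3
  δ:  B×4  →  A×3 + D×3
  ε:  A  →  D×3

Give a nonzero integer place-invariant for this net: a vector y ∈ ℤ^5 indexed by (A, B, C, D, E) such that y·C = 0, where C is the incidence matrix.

Incidence matrix C (rows=places, cols=transitions):
        α    β    γ    δ    ε
    A  -3    0    0    3   -1
    B   0    0    0   -4    0
    C   3   -1    3    0    0
    D   0    3    3    3    3
    E   0    0   -4    0    0

Candidate y = [3, 3, 3, 1, 3]; check y·C column-wise:
  col α: 3·-3 + 3·0 + 3·3 + 1·0 + 3·0 = 0
  col β: 3·0 + 3·0 + 3·-1 + 1·3 + 3·0 = 0
  col γ: 3·0 + 3·0 + 3·3 + 1·3 + 3·-4 = 0
  col δ: 3·3 + 3·-4 + 3·0 + 1·3 + 3·0 = 0
  col ε: 3·-1 + 3·0 + 3·0 + 1·3 + 3·0 = 0

y = (A:3, B:3, C:3, D:1, E:3)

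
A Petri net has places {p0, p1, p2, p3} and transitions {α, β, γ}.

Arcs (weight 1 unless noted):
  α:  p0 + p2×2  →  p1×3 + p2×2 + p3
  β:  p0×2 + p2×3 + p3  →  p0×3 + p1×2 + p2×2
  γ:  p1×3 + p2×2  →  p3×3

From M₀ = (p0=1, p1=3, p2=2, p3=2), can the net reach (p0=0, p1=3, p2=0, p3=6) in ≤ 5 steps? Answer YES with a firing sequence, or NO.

YES — reachable via ⟨α, γ⟩ (2 firings)

step 1: fire α:  (p0=1, p1=3, p2=2, p3=2) → (p0=0, p1=6, p2=2, p3=3)
step 2: fire γ:  (p0=0, p1=6, p2=2, p3=3) → (p0=0, p1=3, p2=0, p3=6)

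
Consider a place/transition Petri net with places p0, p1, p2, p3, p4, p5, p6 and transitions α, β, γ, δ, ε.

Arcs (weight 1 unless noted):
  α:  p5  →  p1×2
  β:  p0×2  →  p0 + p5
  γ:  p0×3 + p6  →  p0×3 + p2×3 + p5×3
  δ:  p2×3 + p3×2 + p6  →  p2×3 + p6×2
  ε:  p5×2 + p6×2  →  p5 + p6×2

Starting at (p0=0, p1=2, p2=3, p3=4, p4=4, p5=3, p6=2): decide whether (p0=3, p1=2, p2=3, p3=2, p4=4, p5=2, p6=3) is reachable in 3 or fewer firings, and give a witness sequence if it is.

NO — not reachable within 3 firings

depth 0: 1 marking
depth 1: 4 markings reached so far
depth 2: 10 markings reached so far
depth 3: 18 markings reached so far
target is not among the 18 markings reachable within 3 steps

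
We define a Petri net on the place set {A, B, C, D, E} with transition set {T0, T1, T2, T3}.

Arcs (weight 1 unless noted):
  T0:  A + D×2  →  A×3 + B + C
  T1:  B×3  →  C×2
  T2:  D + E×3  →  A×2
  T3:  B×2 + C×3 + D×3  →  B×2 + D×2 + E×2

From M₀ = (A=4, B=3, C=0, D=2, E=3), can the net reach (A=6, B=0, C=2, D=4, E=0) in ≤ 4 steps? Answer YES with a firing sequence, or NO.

NO — not reachable within 4 firings

depth 0: 1 marking
depth 1: 4 markings reached so far
depth 2: 6 markings reached so far
depth 3: 6 markings reached so far
(frontier empty at depth 3; search complete)
target is not among the 6 markings reachable within 4 steps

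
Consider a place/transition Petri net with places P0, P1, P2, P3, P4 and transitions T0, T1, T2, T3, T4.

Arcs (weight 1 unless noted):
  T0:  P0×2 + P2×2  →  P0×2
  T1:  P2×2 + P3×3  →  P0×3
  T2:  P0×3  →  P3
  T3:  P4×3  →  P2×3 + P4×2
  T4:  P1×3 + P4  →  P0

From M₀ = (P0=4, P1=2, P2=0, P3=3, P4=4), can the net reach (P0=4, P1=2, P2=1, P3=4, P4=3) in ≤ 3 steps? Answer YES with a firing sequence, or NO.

depth 0: 1 marking
depth 1: 3 markings reached so far
depth 2: 7 markings reached so far
depth 3: 12 markings reached so far
target is not among the 12 markings reachable within 3 steps

NO — not reachable within 3 firings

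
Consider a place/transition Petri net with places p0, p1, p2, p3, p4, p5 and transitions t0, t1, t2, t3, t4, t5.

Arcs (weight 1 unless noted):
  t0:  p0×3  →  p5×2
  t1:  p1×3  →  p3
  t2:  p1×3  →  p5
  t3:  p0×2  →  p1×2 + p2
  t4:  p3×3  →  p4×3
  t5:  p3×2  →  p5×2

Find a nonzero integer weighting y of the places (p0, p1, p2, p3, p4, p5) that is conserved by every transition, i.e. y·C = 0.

Incidence matrix C (rows=places, cols=transitions):
       t0   t1   t2   t3   t4   t5
   p0  -3    0    0   -2    0    0
   p1   0   -3   -3    2    0    0
   p2   0    0    0    1    0    0
   p3   0    1    0    0   -3   -2
   p4   0    0    0    0    3    0
   p5   2    0    1    0    0    2

Candidate y = [2, 1, 2, 3, 3, 3]; check y·C column-wise:
  col t0: 2·-3 + 1·0 + 2·0 + 3·0 + 3·0 + 3·2 = 0
  col t1: 2·0 + 1·-3 + 2·0 + 3·1 + 3·0 + 3·0 = 0
  col t2: 2·0 + 1·-3 + 2·0 + 3·0 + 3·0 + 3·1 = 0
  col t3: 2·-2 + 1·2 + 2·1 + 3·0 + 3·0 + 3·0 = 0
  col t4: 2·0 + 1·0 + 2·0 + 3·-3 + 3·3 + 3·0 = 0
  col t5: 2·0 + 1·0 + 2·0 + 3·-2 + 3·0 + 3·2 = 0

y = (p0:2, p1:1, p2:2, p3:3, p4:3, p5:3)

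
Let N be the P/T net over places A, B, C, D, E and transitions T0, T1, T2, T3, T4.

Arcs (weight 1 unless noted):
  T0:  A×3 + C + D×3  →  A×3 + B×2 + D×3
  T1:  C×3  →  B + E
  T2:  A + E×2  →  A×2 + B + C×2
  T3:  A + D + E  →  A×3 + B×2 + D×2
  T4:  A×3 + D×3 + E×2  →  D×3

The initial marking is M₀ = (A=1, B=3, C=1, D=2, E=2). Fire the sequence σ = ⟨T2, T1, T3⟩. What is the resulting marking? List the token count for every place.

step 1: fire T2:  (A=1, B=3, C=1, D=2, E=2) → (A=2, B=4, C=3, D=2, E=0)
step 2: fire T1:  (A=2, B=4, C=3, D=2, E=0) → (A=2, B=5, C=0, D=2, E=1)
step 3: fire T3:  (A=2, B=5, C=0, D=2, E=1) → (A=4, B=7, C=0, D=3, E=0)

(A=4, B=7, C=0, D=3, E=0)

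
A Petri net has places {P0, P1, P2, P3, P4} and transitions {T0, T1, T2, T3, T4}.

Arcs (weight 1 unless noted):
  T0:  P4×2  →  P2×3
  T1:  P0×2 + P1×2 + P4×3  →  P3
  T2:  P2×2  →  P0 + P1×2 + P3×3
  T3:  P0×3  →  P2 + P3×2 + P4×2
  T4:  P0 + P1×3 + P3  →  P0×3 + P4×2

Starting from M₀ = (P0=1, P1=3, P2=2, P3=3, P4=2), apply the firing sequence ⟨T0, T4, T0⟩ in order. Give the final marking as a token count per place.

step 1: fire T0:  (P0=1, P1=3, P2=2, P3=3, P4=2) → (P0=1, P1=3, P2=5, P3=3, P4=0)
step 2: fire T4:  (P0=1, P1=3, P2=5, P3=3, P4=0) → (P0=3, P1=0, P2=5, P3=2, P4=2)
step 3: fire T0:  (P0=3, P1=0, P2=5, P3=2, P4=2) → (P0=3, P1=0, P2=8, P3=2, P4=0)

(P0=3, P1=0, P2=8, P3=2, P4=0)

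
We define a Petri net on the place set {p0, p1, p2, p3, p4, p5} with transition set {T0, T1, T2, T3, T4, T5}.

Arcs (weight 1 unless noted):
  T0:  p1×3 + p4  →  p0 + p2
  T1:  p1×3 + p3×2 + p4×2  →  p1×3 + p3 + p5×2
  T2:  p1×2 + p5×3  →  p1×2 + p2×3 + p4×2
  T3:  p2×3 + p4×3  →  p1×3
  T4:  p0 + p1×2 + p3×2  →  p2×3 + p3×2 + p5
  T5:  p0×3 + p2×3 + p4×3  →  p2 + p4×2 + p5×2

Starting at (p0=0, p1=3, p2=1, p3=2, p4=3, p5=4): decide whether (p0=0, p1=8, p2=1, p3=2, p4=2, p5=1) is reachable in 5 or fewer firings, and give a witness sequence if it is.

depth 0: 1 marking
depth 1: 4 markings reached so far
depth 2: 8 markings reached so far
depth 3: 12 markings reached so far
depth 4: 16 markings reached so far
depth 5: 17 markings reached so far
target is not among the 17 markings reachable within 5 steps

NO — not reachable within 5 firings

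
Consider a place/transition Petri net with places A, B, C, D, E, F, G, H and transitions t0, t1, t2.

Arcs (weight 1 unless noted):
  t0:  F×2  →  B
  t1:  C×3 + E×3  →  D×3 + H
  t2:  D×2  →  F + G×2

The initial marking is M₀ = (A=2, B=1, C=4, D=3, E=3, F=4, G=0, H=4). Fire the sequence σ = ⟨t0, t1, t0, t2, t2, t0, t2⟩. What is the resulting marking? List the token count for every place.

(A=2, B=4, C=1, D=0, E=0, F=1, G=6, H=5)

step 1: fire t0:  (A=2, B=1, C=4, D=3, E=3, F=4, G=0, H=4) → (A=2, B=2, C=4, D=3, E=3, F=2, G=0, H=4)
step 2: fire t1:  (A=2, B=2, C=4, D=3, E=3, F=2, G=0, H=4) → (A=2, B=2, C=1, D=6, E=0, F=2, G=0, H=5)
step 3: fire t0:  (A=2, B=2, C=1, D=6, E=0, F=2, G=0, H=5) → (A=2, B=3, C=1, D=6, E=0, F=0, G=0, H=5)
step 4: fire t2:  (A=2, B=3, C=1, D=6, E=0, F=0, G=0, H=5) → (A=2, B=3, C=1, D=4, E=0, F=1, G=2, H=5)
step 5: fire t2:  (A=2, B=3, C=1, D=4, E=0, F=1, G=2, H=5) → (A=2, B=3, C=1, D=2, E=0, F=2, G=4, H=5)
step 6: fire t0:  (A=2, B=3, C=1, D=2, E=0, F=2, G=4, H=5) → (A=2, B=4, C=1, D=2, E=0, F=0, G=4, H=5)
step 7: fire t2:  (A=2, B=4, C=1, D=2, E=0, F=0, G=4, H=5) → (A=2, B=4, C=1, D=0, E=0, F=1, G=6, H=5)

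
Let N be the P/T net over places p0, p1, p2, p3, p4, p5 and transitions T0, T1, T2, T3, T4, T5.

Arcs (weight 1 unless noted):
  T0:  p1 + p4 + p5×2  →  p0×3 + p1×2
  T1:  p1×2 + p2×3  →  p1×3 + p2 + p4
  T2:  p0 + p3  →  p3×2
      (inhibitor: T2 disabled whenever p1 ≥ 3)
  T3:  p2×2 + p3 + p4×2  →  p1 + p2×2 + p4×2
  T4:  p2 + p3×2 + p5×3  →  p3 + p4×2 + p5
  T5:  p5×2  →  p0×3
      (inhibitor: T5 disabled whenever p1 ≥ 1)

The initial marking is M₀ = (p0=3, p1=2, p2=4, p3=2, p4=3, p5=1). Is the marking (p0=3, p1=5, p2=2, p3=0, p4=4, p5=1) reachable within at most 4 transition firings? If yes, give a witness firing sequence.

step 1: fire T1:  (p0=3, p1=2, p2=4, p3=2, p4=3, p5=1) → (p0=3, p1=3, p2=2, p3=2, p4=4, p5=1)
step 2: fire T3:  (p0=3, p1=3, p2=2, p3=2, p4=4, p5=1) → (p0=3, p1=4, p2=2, p3=1, p4=4, p5=1)
step 3: fire T3:  (p0=3, p1=4, p2=2, p3=1, p4=4, p5=1) → (p0=3, p1=5, p2=2, p3=0, p4=4, p5=1)

YES — reachable via ⟨T1, T3, T3⟩ (3 firings)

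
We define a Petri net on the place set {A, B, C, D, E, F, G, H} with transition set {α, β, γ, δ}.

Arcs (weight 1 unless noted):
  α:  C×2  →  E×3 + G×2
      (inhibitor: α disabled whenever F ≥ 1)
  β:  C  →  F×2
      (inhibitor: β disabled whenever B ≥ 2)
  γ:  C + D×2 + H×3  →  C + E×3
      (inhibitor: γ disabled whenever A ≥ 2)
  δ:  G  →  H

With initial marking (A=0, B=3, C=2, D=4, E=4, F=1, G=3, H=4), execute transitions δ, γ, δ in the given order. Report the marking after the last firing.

(A=0, B=3, C=2, D=2, E=7, F=1, G=1, H=3)

step 1: fire δ:  (A=0, B=3, C=2, D=4, E=4, F=1, G=3, H=4) → (A=0, B=3, C=2, D=4, E=4, F=1, G=2, H=5)
step 2: fire γ:  (A=0, B=3, C=2, D=4, E=4, F=1, G=2, H=5) → (A=0, B=3, C=2, D=2, E=7, F=1, G=2, H=2)
step 3: fire δ:  (A=0, B=3, C=2, D=2, E=7, F=1, G=2, H=2) → (A=0, B=3, C=2, D=2, E=7, F=1, G=1, H=3)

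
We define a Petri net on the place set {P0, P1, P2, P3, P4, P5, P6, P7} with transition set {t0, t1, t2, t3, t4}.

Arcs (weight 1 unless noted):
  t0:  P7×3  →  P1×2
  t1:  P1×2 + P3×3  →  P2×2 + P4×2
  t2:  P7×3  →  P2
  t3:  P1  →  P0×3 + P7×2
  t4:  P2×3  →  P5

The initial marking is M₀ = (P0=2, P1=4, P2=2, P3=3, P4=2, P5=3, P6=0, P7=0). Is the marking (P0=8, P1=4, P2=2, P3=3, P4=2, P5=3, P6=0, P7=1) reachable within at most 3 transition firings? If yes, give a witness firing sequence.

YES — reachable via ⟨t3, t3, t0⟩ (3 firings)

step 1: fire t3:  (P0=2, P1=4, P2=2, P3=3, P4=2, P5=3, P6=0, P7=0) → (P0=5, P1=3, P2=2, P3=3, P4=2, P5=3, P6=0, P7=2)
step 2: fire t3:  (P0=5, P1=3, P2=2, P3=3, P4=2, P5=3, P6=0, P7=2) → (P0=8, P1=2, P2=2, P3=3, P4=2, P5=3, P6=0, P7=4)
step 3: fire t0:  (P0=8, P1=2, P2=2, P3=3, P4=2, P5=3, P6=0, P7=4) → (P0=8, P1=4, P2=2, P3=3, P4=2, P5=3, P6=0, P7=1)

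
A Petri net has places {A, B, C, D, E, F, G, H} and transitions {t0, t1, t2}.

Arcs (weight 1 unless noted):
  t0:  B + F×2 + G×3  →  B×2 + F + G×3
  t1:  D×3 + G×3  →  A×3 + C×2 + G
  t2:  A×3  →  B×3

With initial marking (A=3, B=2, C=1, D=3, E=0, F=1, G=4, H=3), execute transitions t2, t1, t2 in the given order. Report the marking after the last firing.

(A=0, B=8, C=3, D=0, E=0, F=1, G=2, H=3)

step 1: fire t2:  (A=3, B=2, C=1, D=3, E=0, F=1, G=4, H=3) → (A=0, B=5, C=1, D=3, E=0, F=1, G=4, H=3)
step 2: fire t1:  (A=0, B=5, C=1, D=3, E=0, F=1, G=4, H=3) → (A=3, B=5, C=3, D=0, E=0, F=1, G=2, H=3)
step 3: fire t2:  (A=3, B=5, C=3, D=0, E=0, F=1, G=2, H=3) → (A=0, B=8, C=3, D=0, E=0, F=1, G=2, H=3)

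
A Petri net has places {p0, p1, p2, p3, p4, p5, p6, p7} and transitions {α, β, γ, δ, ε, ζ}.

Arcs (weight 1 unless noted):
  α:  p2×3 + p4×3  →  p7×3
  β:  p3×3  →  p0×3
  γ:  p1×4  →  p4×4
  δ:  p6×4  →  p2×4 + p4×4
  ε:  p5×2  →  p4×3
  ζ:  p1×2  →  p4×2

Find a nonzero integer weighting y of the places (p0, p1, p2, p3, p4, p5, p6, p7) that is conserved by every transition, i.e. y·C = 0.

Incidence matrix C (rows=places, cols=transitions):
        α    β    γ    δ    ε    ζ
   p0   0    3    0    0    0    0
   p1   0    0   -4    0    0   -2
   p2  -3    0    0    4    0    0
   p3   0   -3    0    0    0    0
   p4  -3    0    4    4    3    2
   p5   0    0    0    0   -2    0
   p6   0    0    0   -4    0    0
   p7   3    0    0    0    0    0

Candidate y = [1, 0, 0, 1, 0, 0, 0, 0]; check y·C column-wise:
  col α: 1·0 + 0·-3 + 1·0 + 0·-3 + 0·3 = 0
  col β: 1·3 + 1·-3 = 0
  col γ: 1·0 + 0·-4 + 1·0 + 0·4 = 0
  col δ: 1·0 + 0·4 + 1·0 + 0·4 + 0·-4 = 0
  col ε: 1·0 + 1·0 + 0·3 + 0·-2 = 0
  col ζ: 1·0 + 0·-2 + 1·0 + 0·2 = 0

y = (p0:1, p1:0, p2:0, p3:1, p4:0, p5:0, p6:0, p7:0)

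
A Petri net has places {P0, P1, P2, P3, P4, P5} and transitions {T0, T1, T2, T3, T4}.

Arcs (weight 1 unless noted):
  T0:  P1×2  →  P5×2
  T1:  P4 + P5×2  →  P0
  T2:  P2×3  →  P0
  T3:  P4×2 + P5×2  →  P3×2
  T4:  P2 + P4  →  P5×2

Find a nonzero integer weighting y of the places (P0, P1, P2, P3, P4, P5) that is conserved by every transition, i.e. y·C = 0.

y = (P0:3, P1:1, P2:1, P3:2, P4:1, P5:1)

Incidence matrix C (rows=places, cols=transitions):
       T0   T1   T2   T3   T4
   P0   0    1    1    0    0
   P1  -2    0    0    0    0
   P2   0    0   -3    0   -1
   P3   0    0    0    2    0
   P4   0   -1    0   -2   -1
   P5   2   -2    0   -2    2

Candidate y = [3, 1, 1, 2, 1, 1]; check y·C column-wise:
  col T0: 3·0 + 1·-2 + 1·0 + 2·0 + 1·0 + 1·2 = 0
  col T1: 3·1 + 1·0 + 1·0 + 2·0 + 1·-1 + 1·-2 = 0
  col T2: 3·1 + 1·0 + 1·-3 + 2·0 + 1·0 + 1·0 = 0
  col T3: 3·0 + 1·0 + 1·0 + 2·2 + 1·-2 + 1·-2 = 0
  col T4: 3·0 + 1·0 + 1·-1 + 2·0 + 1·-1 + 1·2 = 0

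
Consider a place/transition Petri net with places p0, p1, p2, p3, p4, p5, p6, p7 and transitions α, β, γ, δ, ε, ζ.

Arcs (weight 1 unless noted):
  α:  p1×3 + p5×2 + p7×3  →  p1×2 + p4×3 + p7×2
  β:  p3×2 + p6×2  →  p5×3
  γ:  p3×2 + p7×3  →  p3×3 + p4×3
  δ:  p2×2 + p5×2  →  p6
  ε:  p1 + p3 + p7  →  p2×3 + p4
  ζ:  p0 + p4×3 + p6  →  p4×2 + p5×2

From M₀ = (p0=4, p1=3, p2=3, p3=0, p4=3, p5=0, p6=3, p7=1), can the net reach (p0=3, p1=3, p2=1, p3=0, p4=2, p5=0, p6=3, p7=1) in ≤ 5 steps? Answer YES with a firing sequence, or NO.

step 1: fire ζ:  (p0=4, p1=3, p2=3, p3=0, p4=3, p5=0, p6=3, p7=1) → (p0=3, p1=3, p2=3, p3=0, p4=2, p5=2, p6=2, p7=1)
step 2: fire δ:  (p0=3, p1=3, p2=3, p3=0, p4=2, p5=2, p6=2, p7=1) → (p0=3, p1=3, p2=1, p3=0, p4=2, p5=0, p6=3, p7=1)

YES — reachable via ⟨ζ, δ⟩ (2 firings)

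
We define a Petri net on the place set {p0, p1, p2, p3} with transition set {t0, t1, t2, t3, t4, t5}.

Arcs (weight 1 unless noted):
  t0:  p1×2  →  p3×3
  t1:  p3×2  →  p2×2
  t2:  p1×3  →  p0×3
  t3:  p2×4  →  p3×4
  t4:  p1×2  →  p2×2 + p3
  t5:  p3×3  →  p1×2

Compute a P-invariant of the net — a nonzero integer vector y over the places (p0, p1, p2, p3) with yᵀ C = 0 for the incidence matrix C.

Incidence matrix C (rows=places, cols=transitions):
       t0   t1   t2   t3   t4   t5
   p0   0    0    3    0    0    0
   p1  -2    0   -3    0   -2    2
   p2   0    2    0   -4    2    0
   p3   3   -2    0    4    1   -3

Candidate y = [3, 3, 2, 2]; check y·C column-wise:
  col t0: 3·0 + 3·-2 + 2·0 + 2·3 = 0
  col t1: 3·0 + 3·0 + 2·2 + 2·-2 = 0
  col t2: 3·3 + 3·-3 + 2·0 + 2·0 = 0
  col t3: 3·0 + 3·0 + 2·-4 + 2·4 = 0
  col t4: 3·0 + 3·-2 + 2·2 + 2·1 = 0
  col t5: 3·0 + 3·2 + 2·0 + 2·-3 = 0

y = (p0:3, p1:3, p2:2, p3:2)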